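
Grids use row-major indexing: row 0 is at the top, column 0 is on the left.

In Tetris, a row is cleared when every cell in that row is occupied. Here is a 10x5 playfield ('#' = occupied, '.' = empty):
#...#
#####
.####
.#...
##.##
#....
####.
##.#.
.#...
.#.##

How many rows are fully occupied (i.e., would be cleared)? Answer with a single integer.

Answer: 1

Derivation:
Check each row:
  row 0: 3 empty cells -> not full
  row 1: 0 empty cells -> FULL (clear)
  row 2: 1 empty cell -> not full
  row 3: 4 empty cells -> not full
  row 4: 1 empty cell -> not full
  row 5: 4 empty cells -> not full
  row 6: 1 empty cell -> not full
  row 7: 2 empty cells -> not full
  row 8: 4 empty cells -> not full
  row 9: 2 empty cells -> not full
Total rows cleared: 1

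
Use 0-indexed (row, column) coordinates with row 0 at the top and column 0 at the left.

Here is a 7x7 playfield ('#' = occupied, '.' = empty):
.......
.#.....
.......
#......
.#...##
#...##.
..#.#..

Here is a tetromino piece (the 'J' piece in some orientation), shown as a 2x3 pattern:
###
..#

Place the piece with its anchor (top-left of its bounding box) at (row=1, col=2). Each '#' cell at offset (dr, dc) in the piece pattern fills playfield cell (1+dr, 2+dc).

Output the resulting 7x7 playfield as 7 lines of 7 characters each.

Fill (1+0,2+0) = (1,2)
Fill (1+0,2+1) = (1,3)
Fill (1+0,2+2) = (1,4)
Fill (1+1,2+2) = (2,4)

Answer: .......
.####..
....#..
#......
.#...##
#...##.
..#.#..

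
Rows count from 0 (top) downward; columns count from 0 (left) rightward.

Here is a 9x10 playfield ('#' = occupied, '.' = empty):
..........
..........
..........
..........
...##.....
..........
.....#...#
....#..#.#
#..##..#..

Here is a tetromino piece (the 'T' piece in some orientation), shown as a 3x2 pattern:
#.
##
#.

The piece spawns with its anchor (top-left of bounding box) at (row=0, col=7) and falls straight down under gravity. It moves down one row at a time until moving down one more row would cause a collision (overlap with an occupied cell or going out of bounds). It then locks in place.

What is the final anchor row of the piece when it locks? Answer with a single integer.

Answer: 4

Derivation:
Spawn at (row=0, col=7). Try each row:
  row 0: fits
  row 1: fits
  row 2: fits
  row 3: fits
  row 4: fits
  row 5: blocked -> lock at row 4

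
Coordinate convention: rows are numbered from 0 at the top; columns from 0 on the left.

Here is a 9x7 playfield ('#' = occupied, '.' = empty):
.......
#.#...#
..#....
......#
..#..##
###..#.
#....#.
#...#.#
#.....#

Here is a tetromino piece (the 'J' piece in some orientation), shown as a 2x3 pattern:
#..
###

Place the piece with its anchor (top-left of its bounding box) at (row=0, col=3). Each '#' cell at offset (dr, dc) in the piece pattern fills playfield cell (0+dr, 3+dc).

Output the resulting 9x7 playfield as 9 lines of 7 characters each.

Fill (0+0,3+0) = (0,3)
Fill (0+1,3+0) = (1,3)
Fill (0+1,3+1) = (1,4)
Fill (0+1,3+2) = (1,5)

Answer: ...#...
#.#####
..#....
......#
..#..##
###..#.
#....#.
#...#.#
#.....#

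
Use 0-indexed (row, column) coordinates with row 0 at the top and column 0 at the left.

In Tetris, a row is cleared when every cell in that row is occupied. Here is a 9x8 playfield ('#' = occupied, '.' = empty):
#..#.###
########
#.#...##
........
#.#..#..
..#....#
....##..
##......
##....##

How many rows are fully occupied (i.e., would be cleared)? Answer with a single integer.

Check each row:
  row 0: 3 empty cells -> not full
  row 1: 0 empty cells -> FULL (clear)
  row 2: 4 empty cells -> not full
  row 3: 8 empty cells -> not full
  row 4: 5 empty cells -> not full
  row 5: 6 empty cells -> not full
  row 6: 6 empty cells -> not full
  row 7: 6 empty cells -> not full
  row 8: 4 empty cells -> not full
Total rows cleared: 1

Answer: 1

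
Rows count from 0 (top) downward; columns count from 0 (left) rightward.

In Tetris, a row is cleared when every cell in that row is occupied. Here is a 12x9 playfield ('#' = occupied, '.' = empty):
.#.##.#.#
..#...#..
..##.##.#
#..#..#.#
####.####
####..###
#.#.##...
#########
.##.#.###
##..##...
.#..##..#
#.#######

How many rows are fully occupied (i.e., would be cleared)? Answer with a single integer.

Check each row:
  row 0: 4 empty cells -> not full
  row 1: 7 empty cells -> not full
  row 2: 4 empty cells -> not full
  row 3: 5 empty cells -> not full
  row 4: 1 empty cell -> not full
  row 5: 2 empty cells -> not full
  row 6: 5 empty cells -> not full
  row 7: 0 empty cells -> FULL (clear)
  row 8: 3 empty cells -> not full
  row 9: 5 empty cells -> not full
  row 10: 5 empty cells -> not full
  row 11: 1 empty cell -> not full
Total rows cleared: 1

Answer: 1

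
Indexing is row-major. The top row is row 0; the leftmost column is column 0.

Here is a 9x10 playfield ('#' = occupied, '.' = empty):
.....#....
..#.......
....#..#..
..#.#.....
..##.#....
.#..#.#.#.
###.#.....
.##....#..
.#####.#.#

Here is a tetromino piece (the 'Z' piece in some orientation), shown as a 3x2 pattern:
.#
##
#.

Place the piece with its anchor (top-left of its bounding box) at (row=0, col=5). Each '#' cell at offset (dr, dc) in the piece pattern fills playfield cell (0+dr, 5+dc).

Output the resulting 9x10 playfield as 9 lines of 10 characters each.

Answer: .....##...
..#..##...
....##.#..
..#.#.....
..##.#....
.#..#.#.#.
###.#.....
.##....#..
.#####.#.#

Derivation:
Fill (0+0,5+1) = (0,6)
Fill (0+1,5+0) = (1,5)
Fill (0+1,5+1) = (1,6)
Fill (0+2,5+0) = (2,5)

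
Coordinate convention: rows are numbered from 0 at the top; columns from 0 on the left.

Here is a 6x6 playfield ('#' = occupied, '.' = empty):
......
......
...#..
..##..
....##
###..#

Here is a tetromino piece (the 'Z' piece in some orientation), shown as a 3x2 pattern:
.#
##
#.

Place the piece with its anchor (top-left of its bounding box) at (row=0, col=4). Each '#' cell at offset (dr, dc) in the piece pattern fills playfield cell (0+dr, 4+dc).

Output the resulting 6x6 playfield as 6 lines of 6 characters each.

Answer: .....#
....##
...##.
..##..
....##
###..#

Derivation:
Fill (0+0,4+1) = (0,5)
Fill (0+1,4+0) = (1,4)
Fill (0+1,4+1) = (1,5)
Fill (0+2,4+0) = (2,4)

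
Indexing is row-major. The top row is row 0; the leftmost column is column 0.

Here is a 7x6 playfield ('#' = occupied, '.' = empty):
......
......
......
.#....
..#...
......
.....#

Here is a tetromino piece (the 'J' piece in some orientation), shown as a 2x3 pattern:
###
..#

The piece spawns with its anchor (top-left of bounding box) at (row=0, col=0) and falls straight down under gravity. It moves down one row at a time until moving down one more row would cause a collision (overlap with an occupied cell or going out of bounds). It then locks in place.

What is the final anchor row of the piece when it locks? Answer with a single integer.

Spawn at (row=0, col=0). Try each row:
  row 0: fits
  row 1: fits
  row 2: fits
  row 3: blocked -> lock at row 2

Answer: 2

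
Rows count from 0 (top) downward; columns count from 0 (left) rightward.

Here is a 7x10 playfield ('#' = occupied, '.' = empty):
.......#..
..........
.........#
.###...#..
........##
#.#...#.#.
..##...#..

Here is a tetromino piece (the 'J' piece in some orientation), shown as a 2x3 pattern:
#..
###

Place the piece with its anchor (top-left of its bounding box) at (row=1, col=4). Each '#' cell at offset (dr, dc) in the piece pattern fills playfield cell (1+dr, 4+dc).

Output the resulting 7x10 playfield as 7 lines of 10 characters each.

Fill (1+0,4+0) = (1,4)
Fill (1+1,4+0) = (2,4)
Fill (1+1,4+1) = (2,5)
Fill (1+1,4+2) = (2,6)

Answer: .......#..
....#.....
....###..#
.###...#..
........##
#.#...#.#.
..##...#..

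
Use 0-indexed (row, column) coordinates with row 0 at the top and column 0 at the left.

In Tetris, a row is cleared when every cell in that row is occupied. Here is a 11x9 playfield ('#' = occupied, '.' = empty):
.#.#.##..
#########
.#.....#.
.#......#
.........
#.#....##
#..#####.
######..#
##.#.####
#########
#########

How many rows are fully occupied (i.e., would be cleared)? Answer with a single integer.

Answer: 3

Derivation:
Check each row:
  row 0: 5 empty cells -> not full
  row 1: 0 empty cells -> FULL (clear)
  row 2: 7 empty cells -> not full
  row 3: 7 empty cells -> not full
  row 4: 9 empty cells -> not full
  row 5: 5 empty cells -> not full
  row 6: 3 empty cells -> not full
  row 7: 2 empty cells -> not full
  row 8: 2 empty cells -> not full
  row 9: 0 empty cells -> FULL (clear)
  row 10: 0 empty cells -> FULL (clear)
Total rows cleared: 3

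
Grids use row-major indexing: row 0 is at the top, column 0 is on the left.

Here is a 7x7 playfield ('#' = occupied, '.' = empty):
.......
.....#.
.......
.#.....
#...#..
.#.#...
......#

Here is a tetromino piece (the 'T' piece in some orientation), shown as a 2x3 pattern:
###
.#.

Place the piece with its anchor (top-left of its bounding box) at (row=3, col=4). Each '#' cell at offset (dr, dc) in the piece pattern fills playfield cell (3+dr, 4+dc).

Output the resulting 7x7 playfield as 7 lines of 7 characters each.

Answer: .......
.....#.
.......
.#..###
#...##.
.#.#...
......#

Derivation:
Fill (3+0,4+0) = (3,4)
Fill (3+0,4+1) = (3,5)
Fill (3+0,4+2) = (3,6)
Fill (3+1,4+1) = (4,5)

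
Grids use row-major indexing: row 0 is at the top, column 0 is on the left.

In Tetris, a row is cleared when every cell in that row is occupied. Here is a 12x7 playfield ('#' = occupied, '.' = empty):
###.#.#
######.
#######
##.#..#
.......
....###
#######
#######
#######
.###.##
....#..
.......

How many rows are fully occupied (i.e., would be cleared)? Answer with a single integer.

Answer: 4

Derivation:
Check each row:
  row 0: 2 empty cells -> not full
  row 1: 1 empty cell -> not full
  row 2: 0 empty cells -> FULL (clear)
  row 3: 3 empty cells -> not full
  row 4: 7 empty cells -> not full
  row 5: 4 empty cells -> not full
  row 6: 0 empty cells -> FULL (clear)
  row 7: 0 empty cells -> FULL (clear)
  row 8: 0 empty cells -> FULL (clear)
  row 9: 2 empty cells -> not full
  row 10: 6 empty cells -> not full
  row 11: 7 empty cells -> not full
Total rows cleared: 4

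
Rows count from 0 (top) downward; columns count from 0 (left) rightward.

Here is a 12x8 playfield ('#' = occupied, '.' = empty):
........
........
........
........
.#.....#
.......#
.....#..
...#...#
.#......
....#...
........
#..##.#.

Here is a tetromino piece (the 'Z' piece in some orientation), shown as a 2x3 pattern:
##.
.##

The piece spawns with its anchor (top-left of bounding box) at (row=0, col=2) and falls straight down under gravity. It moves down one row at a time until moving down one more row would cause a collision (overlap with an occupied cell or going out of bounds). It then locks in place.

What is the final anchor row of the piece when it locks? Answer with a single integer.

Answer: 5

Derivation:
Spawn at (row=0, col=2). Try each row:
  row 0: fits
  row 1: fits
  row 2: fits
  row 3: fits
  row 4: fits
  row 5: fits
  row 6: blocked -> lock at row 5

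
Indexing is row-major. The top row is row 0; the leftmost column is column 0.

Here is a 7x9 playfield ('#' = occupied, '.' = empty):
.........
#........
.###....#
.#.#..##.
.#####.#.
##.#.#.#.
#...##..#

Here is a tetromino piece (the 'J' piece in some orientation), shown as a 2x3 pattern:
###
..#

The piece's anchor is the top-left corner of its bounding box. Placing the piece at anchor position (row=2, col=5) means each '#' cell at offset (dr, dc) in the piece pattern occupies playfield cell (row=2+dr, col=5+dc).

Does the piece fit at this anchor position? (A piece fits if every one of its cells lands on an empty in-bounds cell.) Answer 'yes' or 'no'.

Check each piece cell at anchor (2, 5):
  offset (0,0) -> (2,5): empty -> OK
  offset (0,1) -> (2,6): empty -> OK
  offset (0,2) -> (2,7): empty -> OK
  offset (1,2) -> (3,7): occupied ('#') -> FAIL
All cells valid: no

Answer: no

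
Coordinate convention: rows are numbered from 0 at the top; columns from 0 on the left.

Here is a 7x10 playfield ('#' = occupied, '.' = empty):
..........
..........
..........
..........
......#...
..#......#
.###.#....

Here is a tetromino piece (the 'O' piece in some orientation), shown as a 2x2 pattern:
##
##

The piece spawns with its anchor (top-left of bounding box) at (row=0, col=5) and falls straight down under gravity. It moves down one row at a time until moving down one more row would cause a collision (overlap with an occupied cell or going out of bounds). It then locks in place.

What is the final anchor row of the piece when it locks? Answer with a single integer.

Spawn at (row=0, col=5). Try each row:
  row 0: fits
  row 1: fits
  row 2: fits
  row 3: blocked -> lock at row 2

Answer: 2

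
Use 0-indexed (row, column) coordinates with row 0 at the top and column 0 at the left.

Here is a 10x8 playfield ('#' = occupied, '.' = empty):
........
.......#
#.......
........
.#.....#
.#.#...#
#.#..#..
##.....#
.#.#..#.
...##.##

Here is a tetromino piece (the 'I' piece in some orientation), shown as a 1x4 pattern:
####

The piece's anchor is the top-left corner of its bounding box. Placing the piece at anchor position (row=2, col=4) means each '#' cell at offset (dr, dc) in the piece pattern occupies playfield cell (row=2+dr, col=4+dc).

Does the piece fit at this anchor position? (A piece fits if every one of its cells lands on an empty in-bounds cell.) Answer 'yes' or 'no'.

Answer: yes

Derivation:
Check each piece cell at anchor (2, 4):
  offset (0,0) -> (2,4): empty -> OK
  offset (0,1) -> (2,5): empty -> OK
  offset (0,2) -> (2,6): empty -> OK
  offset (0,3) -> (2,7): empty -> OK
All cells valid: yes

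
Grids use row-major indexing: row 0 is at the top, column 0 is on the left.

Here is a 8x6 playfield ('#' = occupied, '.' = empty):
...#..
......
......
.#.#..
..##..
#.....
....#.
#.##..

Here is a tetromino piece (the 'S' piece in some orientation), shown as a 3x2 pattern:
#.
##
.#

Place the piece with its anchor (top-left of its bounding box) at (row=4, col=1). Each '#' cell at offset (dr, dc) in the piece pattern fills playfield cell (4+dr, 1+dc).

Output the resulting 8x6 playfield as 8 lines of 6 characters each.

Answer: ...#..
......
......
.#.#..
.###..
###...
..#.#.
#.##..

Derivation:
Fill (4+0,1+0) = (4,1)
Fill (4+1,1+0) = (5,1)
Fill (4+1,1+1) = (5,2)
Fill (4+2,1+1) = (6,2)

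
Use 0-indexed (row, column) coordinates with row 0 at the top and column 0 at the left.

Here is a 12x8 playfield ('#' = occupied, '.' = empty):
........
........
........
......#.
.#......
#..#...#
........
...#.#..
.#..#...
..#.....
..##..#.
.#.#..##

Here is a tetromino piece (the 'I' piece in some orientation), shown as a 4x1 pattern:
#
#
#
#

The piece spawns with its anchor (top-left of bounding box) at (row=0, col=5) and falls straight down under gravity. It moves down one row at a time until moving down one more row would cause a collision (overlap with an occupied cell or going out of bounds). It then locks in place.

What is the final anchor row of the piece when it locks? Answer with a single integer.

Answer: 3

Derivation:
Spawn at (row=0, col=5). Try each row:
  row 0: fits
  row 1: fits
  row 2: fits
  row 3: fits
  row 4: blocked -> lock at row 3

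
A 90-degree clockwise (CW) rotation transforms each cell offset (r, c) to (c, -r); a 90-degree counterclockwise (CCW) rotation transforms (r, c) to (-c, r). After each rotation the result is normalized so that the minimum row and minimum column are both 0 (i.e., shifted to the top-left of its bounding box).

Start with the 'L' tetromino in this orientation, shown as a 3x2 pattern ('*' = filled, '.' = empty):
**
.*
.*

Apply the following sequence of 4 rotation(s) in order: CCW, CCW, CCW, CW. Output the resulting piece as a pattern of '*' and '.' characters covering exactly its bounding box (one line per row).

Answer: *.
*.
**

Derivation:
Start:
**
.*
.*
After rotation 1 (CCW):
***
*..
After rotation 2 (CCW):
*.
*.
**
After rotation 3 (CCW):
..*
***
After rotation 4 (CW):
*.
*.
**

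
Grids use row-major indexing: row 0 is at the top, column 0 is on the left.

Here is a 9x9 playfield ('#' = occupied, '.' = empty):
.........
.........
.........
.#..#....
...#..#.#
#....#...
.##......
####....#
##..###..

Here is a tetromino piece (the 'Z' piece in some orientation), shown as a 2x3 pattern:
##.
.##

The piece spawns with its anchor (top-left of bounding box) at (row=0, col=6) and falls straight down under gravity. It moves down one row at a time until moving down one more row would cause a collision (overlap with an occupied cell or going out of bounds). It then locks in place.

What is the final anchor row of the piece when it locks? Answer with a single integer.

Answer: 2

Derivation:
Spawn at (row=0, col=6). Try each row:
  row 0: fits
  row 1: fits
  row 2: fits
  row 3: blocked -> lock at row 2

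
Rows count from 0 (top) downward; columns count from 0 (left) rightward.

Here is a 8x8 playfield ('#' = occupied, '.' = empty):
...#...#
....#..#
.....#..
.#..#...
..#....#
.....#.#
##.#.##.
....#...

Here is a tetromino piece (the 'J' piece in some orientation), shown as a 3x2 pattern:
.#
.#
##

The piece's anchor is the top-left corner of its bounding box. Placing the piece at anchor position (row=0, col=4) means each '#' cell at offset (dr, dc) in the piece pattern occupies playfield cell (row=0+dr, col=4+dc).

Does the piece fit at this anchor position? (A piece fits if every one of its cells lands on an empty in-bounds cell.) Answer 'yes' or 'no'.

Answer: no

Derivation:
Check each piece cell at anchor (0, 4):
  offset (0,1) -> (0,5): empty -> OK
  offset (1,1) -> (1,5): empty -> OK
  offset (2,0) -> (2,4): empty -> OK
  offset (2,1) -> (2,5): occupied ('#') -> FAIL
All cells valid: no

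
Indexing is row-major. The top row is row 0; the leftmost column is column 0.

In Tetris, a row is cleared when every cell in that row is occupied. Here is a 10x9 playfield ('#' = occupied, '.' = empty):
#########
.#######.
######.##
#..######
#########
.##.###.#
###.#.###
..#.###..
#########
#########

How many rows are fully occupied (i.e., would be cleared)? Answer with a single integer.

Check each row:
  row 0: 0 empty cells -> FULL (clear)
  row 1: 2 empty cells -> not full
  row 2: 1 empty cell -> not full
  row 3: 2 empty cells -> not full
  row 4: 0 empty cells -> FULL (clear)
  row 5: 3 empty cells -> not full
  row 6: 2 empty cells -> not full
  row 7: 5 empty cells -> not full
  row 8: 0 empty cells -> FULL (clear)
  row 9: 0 empty cells -> FULL (clear)
Total rows cleared: 4

Answer: 4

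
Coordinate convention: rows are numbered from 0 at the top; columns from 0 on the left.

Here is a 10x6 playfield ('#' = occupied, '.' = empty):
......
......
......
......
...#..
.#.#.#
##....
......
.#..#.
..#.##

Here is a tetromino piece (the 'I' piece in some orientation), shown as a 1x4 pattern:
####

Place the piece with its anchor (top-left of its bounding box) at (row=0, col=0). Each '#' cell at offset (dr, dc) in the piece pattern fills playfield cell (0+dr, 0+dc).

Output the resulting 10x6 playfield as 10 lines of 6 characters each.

Fill (0+0,0+0) = (0,0)
Fill (0+0,0+1) = (0,1)
Fill (0+0,0+2) = (0,2)
Fill (0+0,0+3) = (0,3)

Answer: ####..
......
......
......
...#..
.#.#.#
##....
......
.#..#.
..#.##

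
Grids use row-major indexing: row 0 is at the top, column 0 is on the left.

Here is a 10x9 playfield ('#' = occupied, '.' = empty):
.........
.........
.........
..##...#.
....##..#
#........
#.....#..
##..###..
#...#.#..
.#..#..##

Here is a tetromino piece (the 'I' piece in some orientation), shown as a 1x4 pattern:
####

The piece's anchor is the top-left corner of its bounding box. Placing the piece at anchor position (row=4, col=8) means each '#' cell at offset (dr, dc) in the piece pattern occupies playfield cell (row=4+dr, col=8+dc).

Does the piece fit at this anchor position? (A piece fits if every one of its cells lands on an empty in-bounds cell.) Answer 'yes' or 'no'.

Check each piece cell at anchor (4, 8):
  offset (0,0) -> (4,8): occupied ('#') -> FAIL
  offset (0,1) -> (4,9): out of bounds -> FAIL
  offset (0,2) -> (4,10): out of bounds -> FAIL
  offset (0,3) -> (4,11): out of bounds -> FAIL
All cells valid: no

Answer: no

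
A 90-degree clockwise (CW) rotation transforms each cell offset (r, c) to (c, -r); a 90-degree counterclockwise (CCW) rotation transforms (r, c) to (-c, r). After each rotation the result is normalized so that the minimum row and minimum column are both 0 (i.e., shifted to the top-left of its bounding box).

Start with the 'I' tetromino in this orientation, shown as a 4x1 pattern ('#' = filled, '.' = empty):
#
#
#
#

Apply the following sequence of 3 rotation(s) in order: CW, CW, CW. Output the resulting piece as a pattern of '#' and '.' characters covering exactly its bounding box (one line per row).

Answer: ####

Derivation:
Start:
#
#
#
#
After rotation 1 (CW):
####
After rotation 2 (CW):
#
#
#
#
After rotation 3 (CW):
####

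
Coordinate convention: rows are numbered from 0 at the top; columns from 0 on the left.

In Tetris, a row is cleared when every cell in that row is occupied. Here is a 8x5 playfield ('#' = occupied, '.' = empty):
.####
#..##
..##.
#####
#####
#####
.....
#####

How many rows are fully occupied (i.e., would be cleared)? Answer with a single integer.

Check each row:
  row 0: 1 empty cell -> not full
  row 1: 2 empty cells -> not full
  row 2: 3 empty cells -> not full
  row 3: 0 empty cells -> FULL (clear)
  row 4: 0 empty cells -> FULL (clear)
  row 5: 0 empty cells -> FULL (clear)
  row 6: 5 empty cells -> not full
  row 7: 0 empty cells -> FULL (clear)
Total rows cleared: 4

Answer: 4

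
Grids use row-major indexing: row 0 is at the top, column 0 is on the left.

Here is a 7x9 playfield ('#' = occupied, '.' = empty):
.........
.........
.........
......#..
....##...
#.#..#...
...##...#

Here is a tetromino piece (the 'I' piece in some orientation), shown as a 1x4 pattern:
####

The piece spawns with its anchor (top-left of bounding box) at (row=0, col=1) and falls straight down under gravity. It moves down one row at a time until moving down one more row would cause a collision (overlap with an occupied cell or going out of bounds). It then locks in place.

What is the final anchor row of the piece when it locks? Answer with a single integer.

Answer: 3

Derivation:
Spawn at (row=0, col=1). Try each row:
  row 0: fits
  row 1: fits
  row 2: fits
  row 3: fits
  row 4: blocked -> lock at row 3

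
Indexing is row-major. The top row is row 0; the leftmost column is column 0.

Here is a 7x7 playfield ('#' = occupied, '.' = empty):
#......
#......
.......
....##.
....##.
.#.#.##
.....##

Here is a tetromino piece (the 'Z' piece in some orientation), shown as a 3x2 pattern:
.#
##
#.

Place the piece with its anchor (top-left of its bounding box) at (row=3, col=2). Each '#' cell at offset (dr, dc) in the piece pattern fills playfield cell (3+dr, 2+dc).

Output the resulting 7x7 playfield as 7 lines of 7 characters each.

Answer: #......
#......
.......
...###.
..####.
.###.##
.....##

Derivation:
Fill (3+0,2+1) = (3,3)
Fill (3+1,2+0) = (4,2)
Fill (3+1,2+1) = (4,3)
Fill (3+2,2+0) = (5,2)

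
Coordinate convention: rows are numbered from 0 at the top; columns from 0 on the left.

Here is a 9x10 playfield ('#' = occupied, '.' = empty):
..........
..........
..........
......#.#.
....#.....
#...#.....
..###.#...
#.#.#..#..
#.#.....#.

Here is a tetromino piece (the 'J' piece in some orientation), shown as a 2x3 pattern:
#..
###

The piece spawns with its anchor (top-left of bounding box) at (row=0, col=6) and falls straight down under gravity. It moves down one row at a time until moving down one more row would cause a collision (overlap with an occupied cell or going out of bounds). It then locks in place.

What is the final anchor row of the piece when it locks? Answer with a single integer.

Answer: 1

Derivation:
Spawn at (row=0, col=6). Try each row:
  row 0: fits
  row 1: fits
  row 2: blocked -> lock at row 1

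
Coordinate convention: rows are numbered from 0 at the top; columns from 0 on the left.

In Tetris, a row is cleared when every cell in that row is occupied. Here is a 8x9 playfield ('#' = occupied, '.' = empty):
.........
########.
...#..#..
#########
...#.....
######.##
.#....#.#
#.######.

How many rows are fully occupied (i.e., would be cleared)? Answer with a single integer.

Check each row:
  row 0: 9 empty cells -> not full
  row 1: 1 empty cell -> not full
  row 2: 7 empty cells -> not full
  row 3: 0 empty cells -> FULL (clear)
  row 4: 8 empty cells -> not full
  row 5: 1 empty cell -> not full
  row 6: 6 empty cells -> not full
  row 7: 2 empty cells -> not full
Total rows cleared: 1

Answer: 1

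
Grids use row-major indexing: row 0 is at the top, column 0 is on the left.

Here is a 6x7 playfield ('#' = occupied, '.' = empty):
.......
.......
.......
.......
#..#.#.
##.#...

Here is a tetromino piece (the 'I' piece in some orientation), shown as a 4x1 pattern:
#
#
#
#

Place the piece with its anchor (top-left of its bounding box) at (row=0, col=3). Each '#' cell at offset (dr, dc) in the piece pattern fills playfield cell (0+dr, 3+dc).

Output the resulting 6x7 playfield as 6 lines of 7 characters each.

Answer: ...#...
...#...
...#...
...#...
#..#.#.
##.#...

Derivation:
Fill (0+0,3+0) = (0,3)
Fill (0+1,3+0) = (1,3)
Fill (0+2,3+0) = (2,3)
Fill (0+3,3+0) = (3,3)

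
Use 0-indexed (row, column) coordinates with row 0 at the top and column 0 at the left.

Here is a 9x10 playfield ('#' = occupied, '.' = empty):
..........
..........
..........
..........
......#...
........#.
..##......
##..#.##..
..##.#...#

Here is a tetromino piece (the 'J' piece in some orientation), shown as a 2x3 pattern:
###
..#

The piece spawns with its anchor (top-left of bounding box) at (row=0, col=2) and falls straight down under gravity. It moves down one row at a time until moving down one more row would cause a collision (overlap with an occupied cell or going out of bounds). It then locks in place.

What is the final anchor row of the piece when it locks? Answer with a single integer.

Answer: 5

Derivation:
Spawn at (row=0, col=2). Try each row:
  row 0: fits
  row 1: fits
  row 2: fits
  row 3: fits
  row 4: fits
  row 5: fits
  row 6: blocked -> lock at row 5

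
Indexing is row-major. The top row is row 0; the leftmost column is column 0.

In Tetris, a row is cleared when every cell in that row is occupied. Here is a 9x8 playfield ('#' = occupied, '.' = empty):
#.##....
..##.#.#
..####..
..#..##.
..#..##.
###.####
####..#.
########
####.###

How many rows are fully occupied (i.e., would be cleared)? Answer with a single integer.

Check each row:
  row 0: 5 empty cells -> not full
  row 1: 4 empty cells -> not full
  row 2: 4 empty cells -> not full
  row 3: 5 empty cells -> not full
  row 4: 5 empty cells -> not full
  row 5: 1 empty cell -> not full
  row 6: 3 empty cells -> not full
  row 7: 0 empty cells -> FULL (clear)
  row 8: 1 empty cell -> not full
Total rows cleared: 1

Answer: 1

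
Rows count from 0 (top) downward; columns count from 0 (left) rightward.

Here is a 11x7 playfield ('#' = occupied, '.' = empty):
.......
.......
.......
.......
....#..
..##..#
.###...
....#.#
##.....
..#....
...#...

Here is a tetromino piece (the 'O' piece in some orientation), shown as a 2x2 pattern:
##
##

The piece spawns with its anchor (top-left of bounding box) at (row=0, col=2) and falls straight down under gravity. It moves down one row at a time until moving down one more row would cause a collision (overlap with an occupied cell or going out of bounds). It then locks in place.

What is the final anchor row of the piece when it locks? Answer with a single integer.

Spawn at (row=0, col=2). Try each row:
  row 0: fits
  row 1: fits
  row 2: fits
  row 3: fits
  row 4: blocked -> lock at row 3

Answer: 3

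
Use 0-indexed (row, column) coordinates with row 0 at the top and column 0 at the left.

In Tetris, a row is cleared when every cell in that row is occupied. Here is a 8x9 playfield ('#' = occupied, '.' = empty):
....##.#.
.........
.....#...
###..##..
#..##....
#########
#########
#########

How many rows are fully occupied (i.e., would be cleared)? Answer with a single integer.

Answer: 3

Derivation:
Check each row:
  row 0: 6 empty cells -> not full
  row 1: 9 empty cells -> not full
  row 2: 8 empty cells -> not full
  row 3: 4 empty cells -> not full
  row 4: 6 empty cells -> not full
  row 5: 0 empty cells -> FULL (clear)
  row 6: 0 empty cells -> FULL (clear)
  row 7: 0 empty cells -> FULL (clear)
Total rows cleared: 3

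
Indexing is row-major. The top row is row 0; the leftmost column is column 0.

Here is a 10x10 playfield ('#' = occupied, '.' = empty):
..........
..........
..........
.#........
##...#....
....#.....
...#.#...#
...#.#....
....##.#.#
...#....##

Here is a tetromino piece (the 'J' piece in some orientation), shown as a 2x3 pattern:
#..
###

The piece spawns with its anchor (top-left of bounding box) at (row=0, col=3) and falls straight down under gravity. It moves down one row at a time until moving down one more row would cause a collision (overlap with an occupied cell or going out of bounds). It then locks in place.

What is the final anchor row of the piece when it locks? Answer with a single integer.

Spawn at (row=0, col=3). Try each row:
  row 0: fits
  row 1: fits
  row 2: fits
  row 3: blocked -> lock at row 2

Answer: 2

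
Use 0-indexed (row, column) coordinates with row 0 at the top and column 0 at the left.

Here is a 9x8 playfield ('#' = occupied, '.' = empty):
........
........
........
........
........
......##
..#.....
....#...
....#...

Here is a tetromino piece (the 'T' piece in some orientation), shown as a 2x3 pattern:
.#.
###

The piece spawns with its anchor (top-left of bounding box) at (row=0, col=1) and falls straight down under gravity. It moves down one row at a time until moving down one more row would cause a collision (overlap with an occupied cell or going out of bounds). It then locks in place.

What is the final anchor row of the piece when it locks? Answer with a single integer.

Answer: 4

Derivation:
Spawn at (row=0, col=1). Try each row:
  row 0: fits
  row 1: fits
  row 2: fits
  row 3: fits
  row 4: fits
  row 5: blocked -> lock at row 4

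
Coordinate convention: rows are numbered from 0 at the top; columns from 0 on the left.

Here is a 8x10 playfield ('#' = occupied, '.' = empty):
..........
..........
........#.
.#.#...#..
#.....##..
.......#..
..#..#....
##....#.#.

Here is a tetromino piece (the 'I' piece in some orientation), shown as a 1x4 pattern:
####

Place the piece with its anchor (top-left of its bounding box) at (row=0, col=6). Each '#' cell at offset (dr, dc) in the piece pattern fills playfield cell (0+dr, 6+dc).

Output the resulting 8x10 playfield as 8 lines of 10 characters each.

Answer: ......####
..........
........#.
.#.#...#..
#.....##..
.......#..
..#..#....
##....#.#.

Derivation:
Fill (0+0,6+0) = (0,6)
Fill (0+0,6+1) = (0,7)
Fill (0+0,6+2) = (0,8)
Fill (0+0,6+3) = (0,9)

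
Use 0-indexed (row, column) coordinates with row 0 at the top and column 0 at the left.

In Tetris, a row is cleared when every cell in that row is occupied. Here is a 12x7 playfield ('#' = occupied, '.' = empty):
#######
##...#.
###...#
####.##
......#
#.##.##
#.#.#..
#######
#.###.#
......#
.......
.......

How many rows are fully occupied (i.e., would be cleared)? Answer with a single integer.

Answer: 2

Derivation:
Check each row:
  row 0: 0 empty cells -> FULL (clear)
  row 1: 4 empty cells -> not full
  row 2: 3 empty cells -> not full
  row 3: 1 empty cell -> not full
  row 4: 6 empty cells -> not full
  row 5: 2 empty cells -> not full
  row 6: 4 empty cells -> not full
  row 7: 0 empty cells -> FULL (clear)
  row 8: 2 empty cells -> not full
  row 9: 6 empty cells -> not full
  row 10: 7 empty cells -> not full
  row 11: 7 empty cells -> not full
Total rows cleared: 2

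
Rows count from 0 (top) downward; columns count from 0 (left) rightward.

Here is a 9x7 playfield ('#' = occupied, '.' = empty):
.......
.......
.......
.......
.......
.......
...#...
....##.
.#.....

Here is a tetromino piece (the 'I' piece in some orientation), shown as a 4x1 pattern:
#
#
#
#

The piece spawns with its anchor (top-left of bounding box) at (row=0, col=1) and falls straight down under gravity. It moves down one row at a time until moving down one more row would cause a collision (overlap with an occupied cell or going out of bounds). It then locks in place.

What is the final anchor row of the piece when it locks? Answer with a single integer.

Spawn at (row=0, col=1). Try each row:
  row 0: fits
  row 1: fits
  row 2: fits
  row 3: fits
  row 4: fits
  row 5: blocked -> lock at row 4

Answer: 4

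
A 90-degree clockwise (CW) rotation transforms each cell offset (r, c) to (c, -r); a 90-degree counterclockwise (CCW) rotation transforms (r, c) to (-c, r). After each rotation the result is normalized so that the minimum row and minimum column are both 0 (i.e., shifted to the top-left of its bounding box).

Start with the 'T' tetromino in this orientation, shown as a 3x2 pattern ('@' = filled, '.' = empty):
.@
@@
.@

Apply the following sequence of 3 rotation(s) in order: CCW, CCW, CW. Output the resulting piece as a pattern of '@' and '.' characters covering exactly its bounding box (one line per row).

Start:
.@
@@
.@
After rotation 1 (CCW):
@@@
.@.
After rotation 2 (CCW):
@.
@@
@.
After rotation 3 (CW):
@@@
.@.

Answer: @@@
.@.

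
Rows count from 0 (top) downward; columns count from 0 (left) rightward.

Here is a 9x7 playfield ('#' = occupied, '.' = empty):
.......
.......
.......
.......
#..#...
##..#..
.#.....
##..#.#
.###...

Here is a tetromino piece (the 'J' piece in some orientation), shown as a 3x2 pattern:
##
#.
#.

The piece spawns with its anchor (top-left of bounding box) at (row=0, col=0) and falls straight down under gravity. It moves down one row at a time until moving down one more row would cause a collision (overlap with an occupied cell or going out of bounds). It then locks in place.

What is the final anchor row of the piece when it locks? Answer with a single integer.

Spawn at (row=0, col=0). Try each row:
  row 0: fits
  row 1: fits
  row 2: blocked -> lock at row 1

Answer: 1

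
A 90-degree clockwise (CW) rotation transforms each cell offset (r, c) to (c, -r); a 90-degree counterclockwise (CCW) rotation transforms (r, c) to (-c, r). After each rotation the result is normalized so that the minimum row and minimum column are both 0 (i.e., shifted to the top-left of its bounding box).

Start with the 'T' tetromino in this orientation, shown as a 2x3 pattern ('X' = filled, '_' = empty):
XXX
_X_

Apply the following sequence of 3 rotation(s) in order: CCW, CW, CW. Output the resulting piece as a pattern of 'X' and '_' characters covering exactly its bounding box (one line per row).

Answer: _X
XX
_X

Derivation:
Start:
XXX
_X_
After rotation 1 (CCW):
X_
XX
X_
After rotation 2 (CW):
XXX
_X_
After rotation 3 (CW):
_X
XX
_X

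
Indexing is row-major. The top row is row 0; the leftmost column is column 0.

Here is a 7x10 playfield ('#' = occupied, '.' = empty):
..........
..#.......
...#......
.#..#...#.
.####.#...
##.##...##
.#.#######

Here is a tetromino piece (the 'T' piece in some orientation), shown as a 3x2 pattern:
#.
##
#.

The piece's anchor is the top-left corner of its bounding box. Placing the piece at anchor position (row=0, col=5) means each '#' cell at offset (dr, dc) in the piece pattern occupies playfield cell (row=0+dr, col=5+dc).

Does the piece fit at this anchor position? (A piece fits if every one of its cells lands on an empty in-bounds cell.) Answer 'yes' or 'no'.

Answer: yes

Derivation:
Check each piece cell at anchor (0, 5):
  offset (0,0) -> (0,5): empty -> OK
  offset (1,0) -> (1,5): empty -> OK
  offset (1,1) -> (1,6): empty -> OK
  offset (2,0) -> (2,5): empty -> OK
All cells valid: yes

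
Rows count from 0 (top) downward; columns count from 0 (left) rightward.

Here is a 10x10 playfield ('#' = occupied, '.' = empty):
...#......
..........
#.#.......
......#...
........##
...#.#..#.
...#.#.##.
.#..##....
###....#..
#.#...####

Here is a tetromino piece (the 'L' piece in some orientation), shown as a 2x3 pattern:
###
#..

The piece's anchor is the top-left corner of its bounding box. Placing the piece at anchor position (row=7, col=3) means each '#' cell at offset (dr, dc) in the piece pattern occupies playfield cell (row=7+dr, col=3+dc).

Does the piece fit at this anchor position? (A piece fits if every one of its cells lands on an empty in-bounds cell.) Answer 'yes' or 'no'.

Check each piece cell at anchor (7, 3):
  offset (0,0) -> (7,3): empty -> OK
  offset (0,1) -> (7,4): occupied ('#') -> FAIL
  offset (0,2) -> (7,5): occupied ('#') -> FAIL
  offset (1,0) -> (8,3): empty -> OK
All cells valid: no

Answer: no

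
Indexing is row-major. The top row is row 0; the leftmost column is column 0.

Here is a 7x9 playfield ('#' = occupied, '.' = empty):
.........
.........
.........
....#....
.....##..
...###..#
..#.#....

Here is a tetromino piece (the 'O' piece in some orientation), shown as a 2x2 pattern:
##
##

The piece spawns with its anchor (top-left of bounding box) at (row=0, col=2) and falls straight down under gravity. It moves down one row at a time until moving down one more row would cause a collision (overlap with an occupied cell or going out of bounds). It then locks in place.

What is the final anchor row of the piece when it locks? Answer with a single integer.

Spawn at (row=0, col=2). Try each row:
  row 0: fits
  row 1: fits
  row 2: fits
  row 3: fits
  row 4: blocked -> lock at row 3

Answer: 3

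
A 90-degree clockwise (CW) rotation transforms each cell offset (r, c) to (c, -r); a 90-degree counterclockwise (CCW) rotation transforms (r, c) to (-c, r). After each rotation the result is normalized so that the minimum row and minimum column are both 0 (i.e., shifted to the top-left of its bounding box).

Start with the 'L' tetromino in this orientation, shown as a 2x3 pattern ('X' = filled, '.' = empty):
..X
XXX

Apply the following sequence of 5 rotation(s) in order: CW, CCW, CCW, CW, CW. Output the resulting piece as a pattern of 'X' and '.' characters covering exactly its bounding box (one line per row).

Start:
..X
XXX
After rotation 1 (CW):
X.
X.
XX
After rotation 2 (CCW):
..X
XXX
After rotation 3 (CCW):
XX
.X
.X
After rotation 4 (CW):
..X
XXX
After rotation 5 (CW):
X.
X.
XX

Answer: X.
X.
XX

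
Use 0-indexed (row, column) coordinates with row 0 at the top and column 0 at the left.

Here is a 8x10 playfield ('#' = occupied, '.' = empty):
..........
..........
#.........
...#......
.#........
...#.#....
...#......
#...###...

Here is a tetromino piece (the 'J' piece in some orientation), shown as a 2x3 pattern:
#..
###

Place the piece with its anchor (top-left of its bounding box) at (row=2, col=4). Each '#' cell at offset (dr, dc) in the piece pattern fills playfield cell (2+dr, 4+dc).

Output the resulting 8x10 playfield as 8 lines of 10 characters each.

Answer: ..........
..........
#...#.....
...####...
.#........
...#.#....
...#......
#...###...

Derivation:
Fill (2+0,4+0) = (2,4)
Fill (2+1,4+0) = (3,4)
Fill (2+1,4+1) = (3,5)
Fill (2+1,4+2) = (3,6)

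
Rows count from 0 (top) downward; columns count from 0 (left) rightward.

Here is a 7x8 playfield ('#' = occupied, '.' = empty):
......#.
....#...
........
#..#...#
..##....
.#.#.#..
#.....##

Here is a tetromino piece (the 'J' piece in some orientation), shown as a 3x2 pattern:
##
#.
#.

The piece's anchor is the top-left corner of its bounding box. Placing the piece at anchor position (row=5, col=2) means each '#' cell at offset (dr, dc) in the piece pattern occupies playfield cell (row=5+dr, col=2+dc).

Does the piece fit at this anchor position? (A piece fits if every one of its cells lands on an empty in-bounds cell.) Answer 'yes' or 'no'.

Answer: no

Derivation:
Check each piece cell at anchor (5, 2):
  offset (0,0) -> (5,2): empty -> OK
  offset (0,1) -> (5,3): occupied ('#') -> FAIL
  offset (1,0) -> (6,2): empty -> OK
  offset (2,0) -> (7,2): out of bounds -> FAIL
All cells valid: no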